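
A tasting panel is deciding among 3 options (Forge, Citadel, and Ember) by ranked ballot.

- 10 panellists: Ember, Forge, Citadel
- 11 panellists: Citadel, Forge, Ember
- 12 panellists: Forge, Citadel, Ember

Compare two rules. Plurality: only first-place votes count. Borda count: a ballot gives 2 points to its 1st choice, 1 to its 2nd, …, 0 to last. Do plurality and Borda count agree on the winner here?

Yes

Plurality first-place counts: Forge 12, Citadel 11, Ember 10 → Forge.
Borda totals: Forge 45, Citadel 34, Ember 20 → Forge.
The two rules agree on Forge.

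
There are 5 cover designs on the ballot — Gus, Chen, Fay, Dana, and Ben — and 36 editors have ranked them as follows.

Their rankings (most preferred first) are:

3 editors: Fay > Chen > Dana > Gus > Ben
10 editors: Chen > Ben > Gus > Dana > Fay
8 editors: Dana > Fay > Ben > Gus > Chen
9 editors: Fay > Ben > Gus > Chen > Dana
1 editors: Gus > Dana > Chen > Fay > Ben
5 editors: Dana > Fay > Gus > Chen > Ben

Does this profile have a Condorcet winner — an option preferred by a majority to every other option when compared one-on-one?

No

Head-to-head results (36 voters total):
Gus vs Chen: Gus wins 23–13.
Gus vs Fay: Fay wins 25–11.
Gus vs Dana: Gus wins 20–16.
Gus vs Ben: Ben wins 27–9.
Chen vs Fay: Fay wins 25–11.
Chen vs Dana: Chen wins 22–14.
Chen vs Ben: Chen wins 19–17.
Fay vs Dana: Dana wins 24–12.
Fay vs Ben: Fay wins 26–10.
Dana vs Ben: Ben wins 19–17.
No candidate beats all others: Gus beats Chen beats Ben beats Gus, a majority cycle.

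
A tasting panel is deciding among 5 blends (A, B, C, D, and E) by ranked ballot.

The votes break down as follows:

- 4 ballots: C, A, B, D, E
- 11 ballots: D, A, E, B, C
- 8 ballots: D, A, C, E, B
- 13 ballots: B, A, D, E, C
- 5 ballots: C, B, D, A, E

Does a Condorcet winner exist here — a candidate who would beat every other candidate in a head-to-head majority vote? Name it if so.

No Condorcet winner

Head-to-head results (41 voters total):
A vs B: A wins 23–18.
A vs C: A wins 32–9.
A vs D: D wins 24–17.
A vs E: A wins 41–0.
B vs C: B wins 24–17.
B vs D: B wins 22–19.
B vs E: B wins 22–19.
C vs D: D wins 32–9.
C vs E: E wins 24–17.
D vs E: D wins 41–0.
No candidate beats all others: A beats B beats D beats A, a majority cycle.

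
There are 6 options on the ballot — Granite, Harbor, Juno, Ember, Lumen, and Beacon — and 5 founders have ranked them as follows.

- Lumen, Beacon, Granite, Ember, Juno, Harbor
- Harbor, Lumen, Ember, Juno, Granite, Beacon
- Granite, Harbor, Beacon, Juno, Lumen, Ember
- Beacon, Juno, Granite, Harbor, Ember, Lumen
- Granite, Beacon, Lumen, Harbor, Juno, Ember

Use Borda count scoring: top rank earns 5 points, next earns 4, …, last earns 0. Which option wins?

Granite

Borda scores:
  Granite: 3 + 1 + 5 + 3 + 5 = 17
  Harbor: 0 + 5 + 4 + 2 + 2 = 13
  Juno: 1 + 2 + 2 + 4 + 1 = 10
  Ember: 2 + 3 + 0 + 1 + 0 = 6
  Lumen: 5 + 4 + 1 + 0 + 3 = 13
  Beacon: 4 + 0 + 3 + 5 + 4 = 16
Granite has the highest total.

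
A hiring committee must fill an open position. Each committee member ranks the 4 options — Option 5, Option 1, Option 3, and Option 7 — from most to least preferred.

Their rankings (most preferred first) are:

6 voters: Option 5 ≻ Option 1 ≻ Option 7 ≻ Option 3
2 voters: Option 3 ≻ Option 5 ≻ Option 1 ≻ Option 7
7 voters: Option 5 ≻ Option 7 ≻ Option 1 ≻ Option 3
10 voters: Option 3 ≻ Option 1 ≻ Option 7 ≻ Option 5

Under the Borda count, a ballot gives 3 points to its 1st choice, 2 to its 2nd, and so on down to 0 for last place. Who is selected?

Borda scores:
  Option 5: 6·3 + 2·2 + 7·3 + 10·0 = 43
  Option 1: 6·2 + 2·1 + 7·1 + 10·2 = 41
  Option 3: 6·0 + 2·3 + 7·0 + 10·3 = 36
  Option 7: 6·1 + 2·0 + 7·2 + 10·1 = 30
Option 5 has the highest total.

Option 5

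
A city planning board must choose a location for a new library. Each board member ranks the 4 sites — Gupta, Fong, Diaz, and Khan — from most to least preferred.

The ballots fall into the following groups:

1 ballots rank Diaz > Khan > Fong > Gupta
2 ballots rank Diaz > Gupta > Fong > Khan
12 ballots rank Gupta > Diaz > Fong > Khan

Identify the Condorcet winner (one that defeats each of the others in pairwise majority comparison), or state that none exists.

Gupta

Head-to-head results (15 voters total):
Gupta vs Fong: Gupta wins 14–1.
Gupta vs Diaz: Gupta wins 12–3.
Gupta vs Khan: Gupta wins 14–1.
Fong vs Diaz: Diaz wins 15–0.
Fong vs Khan: Fong wins 14–1.
Diaz vs Khan: Diaz wins 15–0.
Gupta beats each rival — Fong (14–1), Diaz (12–3), Khan (14–1) — so Gupta is the Condorcet winner.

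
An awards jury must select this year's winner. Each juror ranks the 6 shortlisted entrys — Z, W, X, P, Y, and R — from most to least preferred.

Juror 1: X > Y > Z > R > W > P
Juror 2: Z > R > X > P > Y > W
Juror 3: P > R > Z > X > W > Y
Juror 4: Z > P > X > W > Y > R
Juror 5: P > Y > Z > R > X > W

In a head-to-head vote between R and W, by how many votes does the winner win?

Ballots ranking R above W: 4.
Ballots ranking W above R: 1.
R wins 4–1, a margin of 3.

3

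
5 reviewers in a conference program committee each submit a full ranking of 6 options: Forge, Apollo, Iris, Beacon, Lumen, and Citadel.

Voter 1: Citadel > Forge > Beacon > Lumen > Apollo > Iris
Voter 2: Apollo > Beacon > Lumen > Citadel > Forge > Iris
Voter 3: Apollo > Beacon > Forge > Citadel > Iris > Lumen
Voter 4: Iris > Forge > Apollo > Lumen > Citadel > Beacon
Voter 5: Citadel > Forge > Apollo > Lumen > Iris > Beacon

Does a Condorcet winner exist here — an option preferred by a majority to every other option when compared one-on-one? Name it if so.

Head-to-head results (5 voters total):
Forge vs Apollo: Forge wins 3–2.
Forge vs Iris: Forge wins 4–1.
Forge vs Beacon: Forge wins 3–2.
Forge vs Lumen: Forge wins 4–1.
Forge vs Citadel: Citadel wins 3–2.
Apollo vs Iris: Apollo wins 4–1.
Apollo vs Beacon: Apollo wins 4–1.
Apollo vs Lumen: Apollo wins 4–1.
Apollo vs Citadel: Apollo wins 3–2.
Iris vs Beacon: Beacon wins 3–2.
Iris vs Lumen: Lumen wins 3–2.
Iris vs Citadel: Citadel wins 4–1.
Beacon vs Lumen: Beacon wins 3–2.
Beacon vs Citadel: Citadel wins 3–2.
Lumen vs Citadel: Citadel wins 3–2.
No candidate beats all others: Forge beats Apollo beats Citadel beats Forge, a majority cycle.

None — there is no Condorcet winner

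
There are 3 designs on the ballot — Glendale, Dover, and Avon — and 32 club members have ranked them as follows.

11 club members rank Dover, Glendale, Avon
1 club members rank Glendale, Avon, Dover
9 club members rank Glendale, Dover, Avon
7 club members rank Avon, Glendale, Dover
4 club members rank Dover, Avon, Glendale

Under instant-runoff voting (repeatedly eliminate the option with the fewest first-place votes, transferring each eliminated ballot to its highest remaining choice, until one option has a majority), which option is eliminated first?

Avon

Round 1: Dover 15, Glendale 10, Avon 7. Avon has the fewest and is eliminated.
Round 2: Glendale 17, Dover 15. Glendale has a majority.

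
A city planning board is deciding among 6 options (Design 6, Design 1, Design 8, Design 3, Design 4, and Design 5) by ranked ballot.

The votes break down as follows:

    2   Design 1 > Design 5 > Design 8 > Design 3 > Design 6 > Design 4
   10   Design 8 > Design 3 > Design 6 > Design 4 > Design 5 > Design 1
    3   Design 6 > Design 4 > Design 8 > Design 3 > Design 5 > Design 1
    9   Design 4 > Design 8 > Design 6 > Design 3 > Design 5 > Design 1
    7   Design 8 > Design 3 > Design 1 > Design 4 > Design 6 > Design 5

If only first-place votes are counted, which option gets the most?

First-place vote totals:
  Design 6: 3
  Design 1: 2
  Design 8: 17
  Design 3: 0
  Design 4: 9
  Design 5: 0
Design 8 has the most first-place votes.

Design 8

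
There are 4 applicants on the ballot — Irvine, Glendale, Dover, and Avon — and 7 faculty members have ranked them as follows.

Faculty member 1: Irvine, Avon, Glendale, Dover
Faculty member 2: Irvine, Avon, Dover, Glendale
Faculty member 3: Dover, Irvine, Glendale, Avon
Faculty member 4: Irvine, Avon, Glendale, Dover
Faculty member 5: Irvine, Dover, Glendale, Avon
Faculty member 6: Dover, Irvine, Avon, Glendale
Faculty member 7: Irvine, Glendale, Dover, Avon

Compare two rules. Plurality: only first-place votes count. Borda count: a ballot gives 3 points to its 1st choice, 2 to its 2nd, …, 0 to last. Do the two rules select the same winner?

Plurality first-place counts: Irvine 5, Glendale 0, Dover 2, Avon 0 → Irvine.
Borda totals: Irvine 19, Glendale 6, Dover 10, Avon 7 → Irvine.
The two rules agree on Irvine.

Yes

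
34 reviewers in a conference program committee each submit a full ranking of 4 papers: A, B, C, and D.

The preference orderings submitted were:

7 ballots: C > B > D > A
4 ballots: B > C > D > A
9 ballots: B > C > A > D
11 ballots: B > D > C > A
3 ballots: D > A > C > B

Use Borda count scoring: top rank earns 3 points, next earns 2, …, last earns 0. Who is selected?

B

Borda scores:
  A: 7·0 + 4·0 + 9·1 + 11·0 + 3·2 = 15
  B: 7·2 + 4·3 + 9·3 + 11·3 + 3·0 = 86
  C: 7·3 + 4·2 + 9·2 + 11·1 + 3·1 = 61
  D: 7·1 + 4·1 + 9·0 + 11·2 + 3·3 = 42
B has the highest total.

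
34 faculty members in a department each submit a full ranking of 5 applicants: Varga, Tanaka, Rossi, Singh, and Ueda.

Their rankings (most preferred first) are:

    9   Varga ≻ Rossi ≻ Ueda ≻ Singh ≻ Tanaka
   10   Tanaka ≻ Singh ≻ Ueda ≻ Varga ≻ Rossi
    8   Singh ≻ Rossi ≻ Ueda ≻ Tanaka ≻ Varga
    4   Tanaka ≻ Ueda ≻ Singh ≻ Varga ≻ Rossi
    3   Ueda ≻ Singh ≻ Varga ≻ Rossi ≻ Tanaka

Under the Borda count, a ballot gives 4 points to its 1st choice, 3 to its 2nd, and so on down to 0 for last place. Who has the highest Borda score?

Borda scores:
  Varga: 9·4 + 10·1 + 8·0 + 4·1 + 3·2 = 56
  Tanaka: 9·0 + 10·4 + 8·1 + 4·4 + 3·0 = 64
  Rossi: 9·3 + 10·0 + 8·3 + 4·0 + 3·1 = 54
  Singh: 9·1 + 10·3 + 8·4 + 4·2 + 3·3 = 88
  Ueda: 9·2 + 10·2 + 8·2 + 4·3 + 3·4 = 78
Singh has the highest total.

Singh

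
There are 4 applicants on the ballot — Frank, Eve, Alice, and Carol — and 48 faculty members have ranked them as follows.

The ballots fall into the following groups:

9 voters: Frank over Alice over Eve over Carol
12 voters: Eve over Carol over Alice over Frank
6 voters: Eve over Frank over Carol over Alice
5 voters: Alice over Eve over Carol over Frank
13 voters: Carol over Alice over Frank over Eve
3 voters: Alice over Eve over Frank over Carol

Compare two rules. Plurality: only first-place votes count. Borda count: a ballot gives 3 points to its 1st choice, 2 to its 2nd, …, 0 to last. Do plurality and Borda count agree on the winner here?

No

Plurality first-place counts: Frank 9, Eve 18, Alice 8, Carol 13 → Eve.
Borda totals: Frank 55, Eve 79, Alice 80, Carol 74 → Alice.
The two rules disagree: plurality picks Eve, Borda picks Alice.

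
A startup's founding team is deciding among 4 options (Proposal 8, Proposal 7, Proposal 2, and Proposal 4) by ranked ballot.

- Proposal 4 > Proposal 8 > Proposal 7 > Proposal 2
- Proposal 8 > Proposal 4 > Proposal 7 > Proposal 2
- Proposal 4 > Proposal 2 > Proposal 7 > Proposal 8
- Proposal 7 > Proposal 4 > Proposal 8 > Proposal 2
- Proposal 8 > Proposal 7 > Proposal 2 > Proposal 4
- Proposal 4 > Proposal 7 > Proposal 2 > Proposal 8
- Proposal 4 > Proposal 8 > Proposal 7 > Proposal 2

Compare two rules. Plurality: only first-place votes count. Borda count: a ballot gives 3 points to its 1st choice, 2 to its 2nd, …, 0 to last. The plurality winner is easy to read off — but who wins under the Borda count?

Proposal 4

Plurality first-place counts: Proposal 8 2, Proposal 7 1, Proposal 2 0, Proposal 4 4 → Proposal 4.
Borda totals: Proposal 8 11, Proposal 7 11, Proposal 2 4, Proposal 4 16 → Proposal 4.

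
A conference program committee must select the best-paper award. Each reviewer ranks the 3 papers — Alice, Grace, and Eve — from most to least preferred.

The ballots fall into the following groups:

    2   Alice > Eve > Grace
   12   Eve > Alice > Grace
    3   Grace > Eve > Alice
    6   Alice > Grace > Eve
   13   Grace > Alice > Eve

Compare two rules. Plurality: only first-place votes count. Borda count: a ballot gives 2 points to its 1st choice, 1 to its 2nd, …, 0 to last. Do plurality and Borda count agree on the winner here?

Plurality first-place counts: Alice 8, Grace 16, Eve 12 → Grace.
Borda totals: Alice 41, Grace 38, Eve 29 → Alice.
The two rules disagree: plurality picks Grace, Borda picks Alice.

No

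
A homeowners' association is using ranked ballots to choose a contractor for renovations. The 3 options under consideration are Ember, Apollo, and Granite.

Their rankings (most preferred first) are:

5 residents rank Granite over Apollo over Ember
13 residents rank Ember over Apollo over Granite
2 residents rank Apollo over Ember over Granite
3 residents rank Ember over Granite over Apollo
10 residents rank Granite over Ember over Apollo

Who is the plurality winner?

Ember

First-place vote totals:
  Ember: 16
  Apollo: 2
  Granite: 15
Ember has the most first-place votes.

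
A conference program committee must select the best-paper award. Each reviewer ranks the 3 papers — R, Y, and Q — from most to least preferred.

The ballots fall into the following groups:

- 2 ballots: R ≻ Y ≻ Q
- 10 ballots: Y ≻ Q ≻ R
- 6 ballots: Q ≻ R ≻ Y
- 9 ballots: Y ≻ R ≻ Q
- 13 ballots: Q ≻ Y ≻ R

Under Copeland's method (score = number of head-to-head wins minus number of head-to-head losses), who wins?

Pairwise results:
  R vs Y: Y wins 32–8.
  R vs Q: Q wins 29–11.
  Y vs Q: Y wins 21–19.
Copeland scores (wins − losses):
  R: 0 − 2 = -2
  Y: 2 − 0 = 2
  Q: 1 − 1 = 0
Y has the best Copeland score.

Y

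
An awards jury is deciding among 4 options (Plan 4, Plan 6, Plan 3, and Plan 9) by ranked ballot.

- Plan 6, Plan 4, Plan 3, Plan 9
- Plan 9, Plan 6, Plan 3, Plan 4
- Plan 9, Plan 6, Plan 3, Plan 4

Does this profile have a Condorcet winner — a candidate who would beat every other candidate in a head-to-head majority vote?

Yes

Head-to-head results (3 voters total):
Plan 4 vs Plan 6: Plan 6 wins 3–0.
Plan 4 vs Plan 3: Plan 3 wins 2–1.
Plan 4 vs Plan 9: Plan 9 wins 2–1.
Plan 6 vs Plan 3: Plan 6 wins 3–0.
Plan 6 vs Plan 9: Plan 9 wins 2–1.
Plan 3 vs Plan 9: Plan 9 wins 2–1.
Plan 9 beats each rival — Plan 4 (2–1), Plan 6 (2–1), Plan 3 (2–1) — so Plan 9 is the Condorcet winner.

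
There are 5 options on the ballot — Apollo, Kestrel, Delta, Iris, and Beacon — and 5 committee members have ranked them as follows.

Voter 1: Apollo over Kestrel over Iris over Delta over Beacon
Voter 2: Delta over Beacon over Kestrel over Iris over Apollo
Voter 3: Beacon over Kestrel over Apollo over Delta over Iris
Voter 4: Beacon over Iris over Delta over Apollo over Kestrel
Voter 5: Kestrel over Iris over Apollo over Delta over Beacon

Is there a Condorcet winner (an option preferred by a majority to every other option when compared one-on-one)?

Head-to-head results (5 voters total):
Apollo vs Kestrel: Kestrel wins 3–2.
Apollo vs Delta: Apollo wins 3–2.
Apollo vs Iris: Iris wins 3–2.
Apollo vs Beacon: Beacon wins 3–2.
Kestrel vs Delta: Kestrel wins 3–2.
Kestrel vs Iris: Kestrel wins 4–1.
Kestrel vs Beacon: Beacon wins 3–2.
Delta vs Iris: Iris wins 3–2.
Delta vs Beacon: Delta wins 3–2.
Iris vs Beacon: Beacon wins 3–2.
No candidate beats all others: Apollo beats Delta beats Beacon beats Apollo, a majority cycle.

No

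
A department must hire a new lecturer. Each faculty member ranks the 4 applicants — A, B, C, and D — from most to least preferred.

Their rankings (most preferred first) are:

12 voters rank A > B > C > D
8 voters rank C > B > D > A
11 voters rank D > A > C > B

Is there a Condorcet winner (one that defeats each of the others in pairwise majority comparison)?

No

Head-to-head results (31 voters total):
A vs B: A wins 23–8.
A vs C: A wins 23–8.
A vs D: D wins 19–12.
B vs C: C wins 19–12.
B vs D: B wins 20–11.
C vs D: C wins 20–11.
No candidate beats all others: A beats B beats D beats A, a majority cycle.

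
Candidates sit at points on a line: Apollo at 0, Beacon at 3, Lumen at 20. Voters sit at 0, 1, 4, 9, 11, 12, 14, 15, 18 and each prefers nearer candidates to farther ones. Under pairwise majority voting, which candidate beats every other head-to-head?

Beacon

With single-peaked preferences on a line, the Condorcet winner is the candidate closest to the median voter.
The median voter (position 11) is closest to Beacon at 3.
Check: Beacon vs Apollo — voters closer to Beacon: 7 of 9.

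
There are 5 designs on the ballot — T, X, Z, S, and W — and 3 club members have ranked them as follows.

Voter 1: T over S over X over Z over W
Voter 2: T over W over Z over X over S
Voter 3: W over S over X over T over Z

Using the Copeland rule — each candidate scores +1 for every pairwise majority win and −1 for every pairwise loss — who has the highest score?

Pairwise results:
  T vs X: T wins 2–1.
  T vs Z: T wins 3–0.
  T vs S: T wins 2–1.
  T vs W: T wins 2–1.
  X vs Z: X wins 2–1.
  X vs S: S wins 2–1.
  X vs W: W wins 2–1.
  Z vs S: S wins 2–1.
  Z vs W: W wins 2–1.
  S vs W: W wins 2–1.
Copeland scores (wins − losses):
  T: 4 − 0 = 4
  X: 1 − 3 = -2
  Z: 0 − 4 = -4
  S: 2 − 2 = 0
  W: 3 − 1 = 2
T has the best Copeland score.

T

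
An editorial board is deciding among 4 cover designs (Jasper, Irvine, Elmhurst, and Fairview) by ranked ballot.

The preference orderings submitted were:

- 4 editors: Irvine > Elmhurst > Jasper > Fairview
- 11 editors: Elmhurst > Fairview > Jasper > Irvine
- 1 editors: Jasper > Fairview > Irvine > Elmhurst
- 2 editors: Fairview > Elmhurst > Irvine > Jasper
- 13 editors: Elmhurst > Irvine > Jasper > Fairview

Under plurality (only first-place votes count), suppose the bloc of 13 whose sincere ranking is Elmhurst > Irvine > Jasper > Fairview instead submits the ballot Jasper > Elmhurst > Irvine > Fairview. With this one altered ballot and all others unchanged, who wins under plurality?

Jasper

First-place totals with the altered ballot: Jasper 14, Irvine 4, Elmhurst 11, Fairview 2.
The switch changes the winner from Elmhurst to Jasper.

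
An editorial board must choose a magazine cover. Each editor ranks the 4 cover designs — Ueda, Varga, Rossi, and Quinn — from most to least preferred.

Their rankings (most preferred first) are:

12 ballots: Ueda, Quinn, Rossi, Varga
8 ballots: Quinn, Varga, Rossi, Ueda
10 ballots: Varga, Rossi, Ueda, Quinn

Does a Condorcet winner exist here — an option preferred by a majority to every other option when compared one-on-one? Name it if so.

Head-to-head results (30 voters total):
Ueda vs Varga: Varga wins 18–12.
Ueda vs Rossi: Rossi wins 18–12.
Ueda vs Quinn: Ueda wins 22–8.
Varga vs Rossi: Varga wins 18–12.
Varga vs Quinn: Quinn wins 20–10.
Rossi vs Quinn: Quinn wins 20–10.
No candidate beats all others: Ueda beats Quinn beats Varga beats Ueda, a majority cycle.

No Condorcet winner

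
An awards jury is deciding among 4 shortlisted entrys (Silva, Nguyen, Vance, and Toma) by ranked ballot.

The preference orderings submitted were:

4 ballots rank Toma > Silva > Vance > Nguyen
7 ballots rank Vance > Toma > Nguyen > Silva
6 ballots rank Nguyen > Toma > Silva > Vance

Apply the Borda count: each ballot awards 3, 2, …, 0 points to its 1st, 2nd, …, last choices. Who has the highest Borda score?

Borda scores:
  Silva: 4·2 + 7·0 + 6·1 = 14
  Nguyen: 4·0 + 7·1 + 6·3 = 25
  Vance: 4·1 + 7·3 + 6·0 = 25
  Toma: 4·3 + 7·2 + 6·2 = 38
Toma has the highest total.

Toma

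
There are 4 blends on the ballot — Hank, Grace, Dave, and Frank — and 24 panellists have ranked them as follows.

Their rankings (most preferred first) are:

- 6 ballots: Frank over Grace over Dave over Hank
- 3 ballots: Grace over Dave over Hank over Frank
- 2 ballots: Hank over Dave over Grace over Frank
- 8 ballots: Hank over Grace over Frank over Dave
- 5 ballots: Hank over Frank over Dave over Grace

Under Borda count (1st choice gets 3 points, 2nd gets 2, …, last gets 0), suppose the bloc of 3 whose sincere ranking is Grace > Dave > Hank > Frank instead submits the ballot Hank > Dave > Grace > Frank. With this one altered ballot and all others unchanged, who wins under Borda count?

Borda totals with the altered ballot: Hank 54, Grace 33, Dave 21, Frank 36.
The winner is unchanged: still Hank.

Hank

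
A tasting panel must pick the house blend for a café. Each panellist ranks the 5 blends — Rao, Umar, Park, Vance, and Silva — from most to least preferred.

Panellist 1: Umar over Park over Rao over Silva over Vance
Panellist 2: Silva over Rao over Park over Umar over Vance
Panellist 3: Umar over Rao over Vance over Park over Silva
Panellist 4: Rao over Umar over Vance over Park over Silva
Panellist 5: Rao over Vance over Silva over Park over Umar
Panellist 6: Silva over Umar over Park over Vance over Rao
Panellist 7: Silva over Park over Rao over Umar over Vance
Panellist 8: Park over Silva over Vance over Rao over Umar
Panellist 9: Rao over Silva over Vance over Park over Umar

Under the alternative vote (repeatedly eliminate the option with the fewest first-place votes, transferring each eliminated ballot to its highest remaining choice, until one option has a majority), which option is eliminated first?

Vance

Round 1: Rao 3, Silva 3, Umar 2, Park 1, Vance 0. Vance has the fewest and is eliminated.
Round 2: Rao 3, Silva 3, Umar 2, Park 1. Park has the fewest and is eliminated.
Round 3: Silva 4, Rao 3, Umar 2. Umar has the fewest and is eliminated.
Round 4: Rao 5, Silva 4. Rao has a majority.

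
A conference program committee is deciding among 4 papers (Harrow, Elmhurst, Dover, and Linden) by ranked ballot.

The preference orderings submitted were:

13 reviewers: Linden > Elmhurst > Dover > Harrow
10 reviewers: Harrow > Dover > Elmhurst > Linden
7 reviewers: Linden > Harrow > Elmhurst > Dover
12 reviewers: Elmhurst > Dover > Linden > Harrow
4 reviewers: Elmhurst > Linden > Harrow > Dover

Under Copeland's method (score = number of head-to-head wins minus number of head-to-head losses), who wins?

Pairwise results:
  Harrow vs Elmhurst: Elmhurst wins 29–17.
  Harrow vs Dover: Dover wins 25–21.
  Harrow vs Linden: Linden wins 36–10.
  Elmhurst vs Dover: Elmhurst wins 36–10.
  Elmhurst vs Linden: Elmhurst wins 26–20.
  Dover vs Linden: Linden wins 24–22.
Copeland scores (wins − losses):
  Harrow: 0 − 3 = -3
  Elmhurst: 3 − 0 = 3
  Dover: 1 − 2 = -1
  Linden: 2 − 1 = 1
Elmhurst has the best Copeland score.

Elmhurst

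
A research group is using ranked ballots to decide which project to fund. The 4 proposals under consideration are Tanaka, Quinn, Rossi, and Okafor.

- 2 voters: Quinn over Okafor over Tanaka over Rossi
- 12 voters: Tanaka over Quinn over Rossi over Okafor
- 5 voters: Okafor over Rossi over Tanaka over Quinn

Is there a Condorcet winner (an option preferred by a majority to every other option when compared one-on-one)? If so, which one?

Head-to-head results (19 voters total):
Tanaka vs Quinn: Tanaka wins 17–2.
Tanaka vs Rossi: Tanaka wins 14–5.
Tanaka vs Okafor: Tanaka wins 12–7.
Quinn vs Rossi: Quinn wins 14–5.
Quinn vs Okafor: Quinn wins 14–5.
Rossi vs Okafor: Rossi wins 12–7.
Tanaka beats each rival — Quinn (17–2), Rossi (14–5), Okafor (12–7) — so Tanaka is the Condorcet winner.

Tanaka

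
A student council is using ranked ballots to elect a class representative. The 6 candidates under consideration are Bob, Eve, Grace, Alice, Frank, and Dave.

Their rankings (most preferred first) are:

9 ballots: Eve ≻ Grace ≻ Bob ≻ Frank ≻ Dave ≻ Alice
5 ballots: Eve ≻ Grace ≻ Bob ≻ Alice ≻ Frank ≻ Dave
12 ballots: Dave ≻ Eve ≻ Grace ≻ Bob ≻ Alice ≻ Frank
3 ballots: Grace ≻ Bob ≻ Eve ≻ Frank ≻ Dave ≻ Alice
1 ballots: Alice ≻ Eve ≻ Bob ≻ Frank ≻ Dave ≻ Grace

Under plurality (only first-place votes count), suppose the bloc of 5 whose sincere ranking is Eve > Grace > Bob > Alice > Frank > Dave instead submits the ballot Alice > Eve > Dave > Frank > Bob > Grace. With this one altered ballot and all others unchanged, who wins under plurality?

Dave

First-place totals with the altered ballot: Bob 0, Eve 9, Grace 3, Alice 6, Frank 0, Dave 12.
The switch changes the winner from Eve to Dave.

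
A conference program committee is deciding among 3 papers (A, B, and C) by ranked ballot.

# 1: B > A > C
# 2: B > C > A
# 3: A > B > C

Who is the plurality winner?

First-place vote totals:
  A: 1
  B: 2
  C: 0
B has the most first-place votes.

B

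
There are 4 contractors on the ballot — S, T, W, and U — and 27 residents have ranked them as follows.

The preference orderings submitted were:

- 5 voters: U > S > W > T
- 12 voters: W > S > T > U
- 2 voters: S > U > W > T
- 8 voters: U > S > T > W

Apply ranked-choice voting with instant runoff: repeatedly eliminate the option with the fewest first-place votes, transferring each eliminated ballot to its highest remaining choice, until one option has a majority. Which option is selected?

U

Round 1: U 13, W 12, S 2, T 0. T has the fewest and is eliminated.
Round 2: U 13, W 12, S 2. S has the fewest and is eliminated.
Round 3: U 15, W 12. U has a majority.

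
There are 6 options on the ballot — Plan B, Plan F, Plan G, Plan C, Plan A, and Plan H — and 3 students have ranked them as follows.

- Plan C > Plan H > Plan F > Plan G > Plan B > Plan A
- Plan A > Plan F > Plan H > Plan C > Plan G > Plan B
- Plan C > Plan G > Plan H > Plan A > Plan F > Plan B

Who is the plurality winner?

Plan C

First-place vote totals:
  Plan B: 0
  Plan F: 0
  Plan G: 0
  Plan C: 2
  Plan A: 1
  Plan H: 0
Plan C has the most first-place votes.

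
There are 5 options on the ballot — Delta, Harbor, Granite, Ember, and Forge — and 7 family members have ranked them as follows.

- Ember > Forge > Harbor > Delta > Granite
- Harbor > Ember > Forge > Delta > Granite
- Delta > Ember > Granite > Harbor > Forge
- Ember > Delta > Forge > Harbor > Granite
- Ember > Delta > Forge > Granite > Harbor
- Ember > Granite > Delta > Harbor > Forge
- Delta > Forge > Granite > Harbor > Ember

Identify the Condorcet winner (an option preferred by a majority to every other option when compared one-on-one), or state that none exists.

Ember

Head-to-head results (7 voters total):
Delta vs Harbor: Delta wins 5–2.
Delta vs Granite: Delta wins 6–1.
Delta vs Ember: Ember wins 5–2.
Delta vs Forge: Delta wins 5–2.
Harbor vs Granite: Granite wins 4–3.
Harbor vs Ember: Ember wins 5–2.
Harbor vs Forge: Forge wins 4–3.
Granite vs Ember: Ember wins 6–1.
Granite vs Forge: Forge wins 5–2.
Ember vs Forge: Ember wins 6–1.
Ember beats each rival — Delta (5–2), Harbor (5–2), Granite (6–1), Forge (6–1) — so Ember is the Condorcet winner.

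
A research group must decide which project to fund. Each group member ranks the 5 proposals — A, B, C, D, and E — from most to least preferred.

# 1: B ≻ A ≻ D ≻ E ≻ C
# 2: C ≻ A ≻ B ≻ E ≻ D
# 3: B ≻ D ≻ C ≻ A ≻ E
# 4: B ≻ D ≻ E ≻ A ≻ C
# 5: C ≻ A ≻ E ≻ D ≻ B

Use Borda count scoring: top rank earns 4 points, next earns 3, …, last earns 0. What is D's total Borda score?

9

Borda scores:
  A: 3 + 3 + 1 + 1 + 3 = 11
  B: 4 + 2 + 4 + 4 + 0 = 14
  C: 0 + 4 + 2 + 0 + 4 = 10
  D: 2 + 0 + 3 + 3 + 1 = 9
  E: 1 + 1 + 0 + 2 + 2 = 6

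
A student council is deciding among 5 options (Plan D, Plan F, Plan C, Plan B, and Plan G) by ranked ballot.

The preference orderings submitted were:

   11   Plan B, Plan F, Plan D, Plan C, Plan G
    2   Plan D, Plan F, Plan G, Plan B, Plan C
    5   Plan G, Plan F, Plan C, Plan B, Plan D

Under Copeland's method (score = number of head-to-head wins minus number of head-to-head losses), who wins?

Pairwise results:
  Plan D vs Plan F: Plan F wins 16–2.
  Plan D vs Plan C: Plan D wins 13–5.
  Plan D vs Plan B: Plan B wins 16–2.
  Plan D vs Plan G: Plan D wins 13–5.
  Plan F vs Plan C: Plan F wins 18–0.
  Plan F vs Plan B: Plan B wins 11–7.
  Plan F vs Plan G: Plan F wins 13–5.
  Plan C vs Plan B: Plan B wins 13–5.
  Plan C vs Plan G: Plan C wins 11–7.
  Plan B vs Plan G: Plan B wins 11–7.
Copeland scores (wins − losses):
  Plan D: 2 − 2 = 0
  Plan F: 3 − 1 = 2
  Plan C: 1 − 3 = -2
  Plan B: 4 − 0 = 4
  Plan G: 0 − 4 = -4
Plan B has the best Copeland score.

Plan B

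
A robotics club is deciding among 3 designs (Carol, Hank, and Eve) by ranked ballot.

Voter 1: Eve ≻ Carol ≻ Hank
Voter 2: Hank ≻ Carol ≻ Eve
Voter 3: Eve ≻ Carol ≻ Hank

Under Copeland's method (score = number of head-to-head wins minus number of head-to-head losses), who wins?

Pairwise results:
  Carol vs Hank: Carol wins 2–1.
  Carol vs Eve: Eve wins 2–1.
  Hank vs Eve: Eve wins 2–1.
Copeland scores (wins − losses):
  Carol: 1 − 1 = 0
  Hank: 0 − 2 = -2
  Eve: 2 − 0 = 2
Eve has the best Copeland score.

Eve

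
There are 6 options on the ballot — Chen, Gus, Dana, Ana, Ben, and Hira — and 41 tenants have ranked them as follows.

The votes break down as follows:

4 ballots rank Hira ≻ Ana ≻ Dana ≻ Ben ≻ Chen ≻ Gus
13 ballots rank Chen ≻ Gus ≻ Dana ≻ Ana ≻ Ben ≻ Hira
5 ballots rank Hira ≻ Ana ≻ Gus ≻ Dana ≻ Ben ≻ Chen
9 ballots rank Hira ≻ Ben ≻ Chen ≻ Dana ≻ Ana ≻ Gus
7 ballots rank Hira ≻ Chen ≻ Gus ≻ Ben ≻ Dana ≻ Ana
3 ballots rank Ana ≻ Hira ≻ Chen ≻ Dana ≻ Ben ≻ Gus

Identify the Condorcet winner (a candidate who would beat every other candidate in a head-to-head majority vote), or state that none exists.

Head-to-head results (41 voters total):
Chen vs Gus: Chen wins 36–5.
Chen vs Dana: Chen wins 32–9.
Chen vs Ana: Chen wins 29–12.
Chen vs Ben: Chen wins 23–18.
Chen vs Hira: Hira wins 28–13.
Gus vs Dana: Gus wins 25–16.
Gus vs Ana: Ana wins 21–20.
Gus vs Ben: Gus wins 25–16.
Gus vs Hira: Hira wins 28–13.
Dana vs Ana: Dana wins 29–12.
Dana vs Ben: Dana wins 25–16.
Dana vs Hira: Hira wins 28–13.
Ana vs Ben: Ana wins 25–16.
Ana vs Hira: Hira wins 25–16.
Ben vs Hira: Hira wins 28–13.
Hira beats each rival — Chen (28–13), Gus (28–13), Dana (28–13), Ana (25–16), Ben (28–13) — so Hira is the Condorcet winner.

Hira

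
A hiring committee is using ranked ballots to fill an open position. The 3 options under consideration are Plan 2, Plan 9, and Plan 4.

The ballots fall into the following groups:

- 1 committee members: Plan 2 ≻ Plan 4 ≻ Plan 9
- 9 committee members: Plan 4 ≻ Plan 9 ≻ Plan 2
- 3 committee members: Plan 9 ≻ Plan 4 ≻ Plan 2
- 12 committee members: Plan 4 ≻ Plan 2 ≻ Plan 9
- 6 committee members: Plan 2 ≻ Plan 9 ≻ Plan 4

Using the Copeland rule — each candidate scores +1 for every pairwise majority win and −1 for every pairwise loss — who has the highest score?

Pairwise results:
  Plan 2 vs Plan 9: Plan 2 wins 19–12.
  Plan 2 vs Plan 4: Plan 4 wins 24–7.
  Plan 9 vs Plan 4: Plan 4 wins 22–9.
Copeland scores (wins − losses):
  Plan 2: 1 − 1 = 0
  Plan 9: 0 − 2 = -2
  Plan 4: 2 − 0 = 2
Plan 4 has the best Copeland score.

Plan 4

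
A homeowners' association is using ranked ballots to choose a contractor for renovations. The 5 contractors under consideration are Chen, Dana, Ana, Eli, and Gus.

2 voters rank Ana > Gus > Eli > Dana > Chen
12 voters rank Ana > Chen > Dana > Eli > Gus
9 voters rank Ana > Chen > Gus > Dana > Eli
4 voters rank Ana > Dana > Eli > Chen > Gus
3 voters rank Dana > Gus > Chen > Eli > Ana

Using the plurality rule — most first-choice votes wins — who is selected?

Ana

First-place vote totals:
  Chen: 0
  Dana: 3
  Ana: 27
  Eli: 0
  Gus: 0
Ana has the most first-place votes.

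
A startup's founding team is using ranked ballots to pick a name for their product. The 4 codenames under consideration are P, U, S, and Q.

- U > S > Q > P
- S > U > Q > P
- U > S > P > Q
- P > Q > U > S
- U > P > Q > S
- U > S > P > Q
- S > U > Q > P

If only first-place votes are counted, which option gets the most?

First-place vote totals:
  P: 1
  U: 4
  S: 2
  Q: 0
U has the most first-place votes.

U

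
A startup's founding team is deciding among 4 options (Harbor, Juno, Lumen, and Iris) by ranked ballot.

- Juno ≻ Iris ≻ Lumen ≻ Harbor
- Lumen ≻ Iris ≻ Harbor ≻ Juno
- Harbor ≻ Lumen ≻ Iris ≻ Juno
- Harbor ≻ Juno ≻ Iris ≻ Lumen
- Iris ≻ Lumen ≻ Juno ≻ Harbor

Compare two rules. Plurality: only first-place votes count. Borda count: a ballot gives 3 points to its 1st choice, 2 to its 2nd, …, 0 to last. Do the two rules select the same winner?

Plurality first-place counts: Harbor 2, Juno 1, Lumen 1, Iris 1 → Harbor.
Borda totals: Harbor 7, Juno 6, Lumen 8, Iris 9 → Iris.
The two rules disagree: plurality picks Harbor, Borda picks Iris.

No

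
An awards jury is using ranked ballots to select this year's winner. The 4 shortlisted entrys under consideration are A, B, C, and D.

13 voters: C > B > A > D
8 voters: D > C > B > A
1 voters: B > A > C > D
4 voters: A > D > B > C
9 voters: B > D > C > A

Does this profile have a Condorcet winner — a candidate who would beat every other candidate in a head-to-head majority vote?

Head-to-head results (35 voters total):
A vs B: B wins 31–4.
A vs C: C wins 30–5.
A vs D: A wins 18–17.
B vs C: C wins 21–14.
B vs D: B wins 23–12.
C vs D: D wins 21–14.
No candidate beats all others: A beats D beats C beats A, a majority cycle.

No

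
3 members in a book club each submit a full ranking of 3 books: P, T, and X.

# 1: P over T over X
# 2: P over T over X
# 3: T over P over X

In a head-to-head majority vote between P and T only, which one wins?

Ballots ranking P above T: 2.
Ballots ranking T above P: 1.
P wins the head-to-head, 2–1.

P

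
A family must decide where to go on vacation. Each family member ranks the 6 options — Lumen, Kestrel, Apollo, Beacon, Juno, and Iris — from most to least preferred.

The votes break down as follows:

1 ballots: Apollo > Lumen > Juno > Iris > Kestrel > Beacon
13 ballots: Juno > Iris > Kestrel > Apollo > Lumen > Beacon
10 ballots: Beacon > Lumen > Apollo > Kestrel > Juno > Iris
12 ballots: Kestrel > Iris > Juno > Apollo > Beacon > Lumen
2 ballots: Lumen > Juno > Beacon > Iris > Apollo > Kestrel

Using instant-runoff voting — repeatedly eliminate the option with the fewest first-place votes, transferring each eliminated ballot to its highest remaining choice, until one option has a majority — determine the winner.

Kestrel

Round 1: Juno 13, Kestrel 12, Beacon 10, Lumen 2, Apollo 1, Iris 0. Iris has the fewest and is eliminated.
Round 2: Juno 13, Kestrel 12, Beacon 10, Lumen 2, Apollo 1. Apollo has the fewest and is eliminated.
Round 3: Juno 13, Kestrel 12, Beacon 10, Lumen 3. Lumen has the fewest and is eliminated.
Round 4: Juno 16, Kestrel 12, Beacon 10. Beacon has the fewest and is eliminated.
Round 5: Kestrel 22, Juno 16. Kestrel has a majority.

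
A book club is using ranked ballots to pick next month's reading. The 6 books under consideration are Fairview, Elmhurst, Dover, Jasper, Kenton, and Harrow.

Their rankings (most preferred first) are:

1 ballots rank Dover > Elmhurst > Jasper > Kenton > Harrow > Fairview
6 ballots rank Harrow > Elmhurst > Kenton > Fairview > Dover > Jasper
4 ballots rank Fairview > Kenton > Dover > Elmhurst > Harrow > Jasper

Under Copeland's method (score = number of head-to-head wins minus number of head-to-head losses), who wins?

Harrow

Pairwise results:
  Fairview vs Elmhurst: Elmhurst wins 7–4.
  Fairview vs Dover: Fairview wins 10–1.
  Fairview vs Jasper: Fairview wins 10–1.
  Fairview vs Kenton: Kenton wins 7–4.
  Fairview vs Harrow: Harrow wins 7–4.
  Elmhurst vs Dover: Elmhurst wins 6–5.
  Elmhurst vs Jasper: Elmhurst wins 11–0.
  Elmhurst vs Kenton: Elmhurst wins 7–4.
  Elmhurst vs Harrow: Harrow wins 6–5.
  Dover vs Jasper: Dover wins 11–0.
  Dover vs Kenton: Kenton wins 10–1.
  Dover vs Harrow: Harrow wins 6–5.
  Jasper vs Kenton: Kenton wins 10–1.
  Jasper vs Harrow: Harrow wins 10–1.
  Kenton vs Harrow: Harrow wins 6–5.
Copeland scores (wins − losses):
  Fairview: 2 − 3 = -1
  Elmhurst: 4 − 1 = 3
  Dover: 1 − 4 = -3
  Jasper: 0 − 5 = -5
  Kenton: 3 − 2 = 1
  Harrow: 5 − 0 = 5
Harrow has the best Copeland score.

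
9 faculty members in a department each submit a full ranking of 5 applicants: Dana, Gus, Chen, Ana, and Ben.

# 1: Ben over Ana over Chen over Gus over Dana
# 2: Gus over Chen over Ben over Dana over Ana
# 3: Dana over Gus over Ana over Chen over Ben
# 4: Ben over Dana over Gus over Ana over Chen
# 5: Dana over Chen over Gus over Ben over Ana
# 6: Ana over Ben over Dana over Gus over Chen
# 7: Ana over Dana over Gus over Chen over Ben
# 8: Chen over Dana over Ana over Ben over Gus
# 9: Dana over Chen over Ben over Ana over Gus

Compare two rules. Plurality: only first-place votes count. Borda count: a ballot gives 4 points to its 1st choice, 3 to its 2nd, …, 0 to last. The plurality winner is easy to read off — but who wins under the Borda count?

Dana

Plurality first-place counts: Dana 3, Gus 1, Chen 1, Ana 2, Ben 2 → Dana.
Borda totals: Dana 24, Gus 15, Chen 17, Ana 17, Ben 17 → Dana.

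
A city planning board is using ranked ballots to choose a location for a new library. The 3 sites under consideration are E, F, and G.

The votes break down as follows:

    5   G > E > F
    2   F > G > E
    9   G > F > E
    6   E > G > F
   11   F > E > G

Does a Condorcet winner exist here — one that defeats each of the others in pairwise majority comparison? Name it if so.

None — there is no Condorcet winner

Head-to-head results (33 voters total):
E vs F: F wins 22–11.
E vs G: E wins 17–16.
F vs G: G wins 20–13.
No candidate beats all others: E beats G beats F beats E, a majority cycle.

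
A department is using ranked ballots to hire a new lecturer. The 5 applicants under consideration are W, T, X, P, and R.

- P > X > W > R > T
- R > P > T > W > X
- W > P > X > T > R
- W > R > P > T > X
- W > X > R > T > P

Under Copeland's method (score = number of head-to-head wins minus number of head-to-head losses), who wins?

Pairwise results:
  W vs T: W wins 4–1.
  W vs X: W wins 4–1.
  W vs P: W wins 3–2.
  W vs R: W wins 4–1.
  T vs X: X wins 3–2.
  T vs P: P wins 4–1.
  T vs R: R wins 4–1.
  X vs P: P wins 4–1.
  X vs R: X wins 3–2.
  P vs R: R wins 3–2.
Copeland scores (wins − losses):
  W: 4 − 0 = 4
  T: 0 − 4 = -4
  X: 2 − 2 = 0
  P: 2 − 2 = 0
  R: 2 − 2 = 0
W has the best Copeland score.

W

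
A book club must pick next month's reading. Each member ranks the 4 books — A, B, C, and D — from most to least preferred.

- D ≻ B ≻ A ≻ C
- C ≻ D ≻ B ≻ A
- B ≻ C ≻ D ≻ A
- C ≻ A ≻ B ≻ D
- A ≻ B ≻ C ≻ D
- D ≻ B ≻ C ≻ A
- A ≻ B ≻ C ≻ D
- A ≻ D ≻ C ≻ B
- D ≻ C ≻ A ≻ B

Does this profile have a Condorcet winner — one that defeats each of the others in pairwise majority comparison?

Head-to-head results (9 voters total):
A vs B: A wins 5–4.
A vs C: C wins 5–4.
A vs D: D wins 5–4.
B vs C: B wins 5–4.
B vs D: D wins 5–4.
C vs D: C wins 5–4.
No candidate beats all others: A beats B beats C beats A, a majority cycle.

No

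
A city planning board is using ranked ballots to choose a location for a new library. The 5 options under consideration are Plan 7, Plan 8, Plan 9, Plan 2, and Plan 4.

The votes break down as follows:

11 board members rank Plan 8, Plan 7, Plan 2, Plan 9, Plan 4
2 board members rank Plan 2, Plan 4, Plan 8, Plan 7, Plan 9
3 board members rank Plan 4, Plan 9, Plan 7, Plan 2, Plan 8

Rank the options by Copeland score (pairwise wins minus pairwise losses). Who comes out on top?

Plan 8

Pairwise results:
  Plan 7 vs Plan 8: Plan 8 wins 13–3.
  Plan 7 vs Plan 9: Plan 7 wins 13–3.
  Plan 7 vs Plan 2: Plan 7 wins 14–2.
  Plan 7 vs Plan 4: Plan 7 wins 11–5.
  Plan 8 vs Plan 9: Plan 8 wins 13–3.
  Plan 8 vs Plan 2: Plan 8 wins 11–5.
  Plan 8 vs Plan 4: Plan 8 wins 11–5.
  Plan 9 vs Plan 2: Plan 2 wins 13–3.
  Plan 9 vs Plan 4: Plan 9 wins 11–5.
  Plan 2 vs Plan 4: Plan 2 wins 13–3.
Copeland scores (wins − losses):
  Plan 7: 3 − 1 = 2
  Plan 8: 4 − 0 = 4
  Plan 9: 1 − 3 = -2
  Plan 2: 2 − 2 = 0
  Plan 4: 0 − 4 = -4
Plan 8 has the best Copeland score.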